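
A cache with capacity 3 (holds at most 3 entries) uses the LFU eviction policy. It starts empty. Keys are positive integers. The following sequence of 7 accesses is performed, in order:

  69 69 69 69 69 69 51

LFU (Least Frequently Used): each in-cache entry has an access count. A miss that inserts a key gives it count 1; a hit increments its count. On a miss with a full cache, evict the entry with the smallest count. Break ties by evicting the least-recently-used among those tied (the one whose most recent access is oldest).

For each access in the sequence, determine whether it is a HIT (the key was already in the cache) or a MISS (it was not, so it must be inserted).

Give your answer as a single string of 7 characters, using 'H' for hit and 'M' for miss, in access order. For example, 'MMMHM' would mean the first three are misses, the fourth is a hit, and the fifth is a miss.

Answer: MHHHHHM

Derivation:
LFU simulation (capacity=3):
  1. access 69: MISS. Cache: [69(c=1)]
  2. access 69: HIT, count now 2. Cache: [69(c=2)]
  3. access 69: HIT, count now 3. Cache: [69(c=3)]
  4. access 69: HIT, count now 4. Cache: [69(c=4)]
  5. access 69: HIT, count now 5. Cache: [69(c=5)]
  6. access 69: HIT, count now 6. Cache: [69(c=6)]
  7. access 51: MISS. Cache: [51(c=1) 69(c=6)]
Total: 5 hits, 2 misses, 0 evictions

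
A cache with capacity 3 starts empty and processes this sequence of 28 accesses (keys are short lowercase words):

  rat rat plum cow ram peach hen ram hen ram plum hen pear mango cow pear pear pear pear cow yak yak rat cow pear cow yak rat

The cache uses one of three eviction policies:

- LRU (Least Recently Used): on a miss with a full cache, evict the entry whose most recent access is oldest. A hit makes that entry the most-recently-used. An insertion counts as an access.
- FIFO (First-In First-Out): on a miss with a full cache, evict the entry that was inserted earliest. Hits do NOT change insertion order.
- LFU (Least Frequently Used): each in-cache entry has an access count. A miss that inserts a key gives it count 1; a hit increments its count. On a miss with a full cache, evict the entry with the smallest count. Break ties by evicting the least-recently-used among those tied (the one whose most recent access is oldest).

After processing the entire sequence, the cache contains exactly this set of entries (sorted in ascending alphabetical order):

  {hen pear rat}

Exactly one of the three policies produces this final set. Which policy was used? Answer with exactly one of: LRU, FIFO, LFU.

Simulating under each policy and comparing final sets:
  LRU: final set = {cow rat yak} -> differs
  FIFO: final set = {cow rat yak} -> differs
  LFU: final set = {hen pear rat} -> MATCHES target
Only LFU produces the target set.

Answer: LFU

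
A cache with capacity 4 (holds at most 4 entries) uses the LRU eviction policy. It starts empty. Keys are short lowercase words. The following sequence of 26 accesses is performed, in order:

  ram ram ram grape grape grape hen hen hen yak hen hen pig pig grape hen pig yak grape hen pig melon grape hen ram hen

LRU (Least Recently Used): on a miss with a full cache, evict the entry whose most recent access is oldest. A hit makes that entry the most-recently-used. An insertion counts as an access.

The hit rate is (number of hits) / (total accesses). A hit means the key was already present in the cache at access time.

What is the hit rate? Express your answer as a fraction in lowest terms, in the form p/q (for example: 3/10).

Answer: 19/26

Derivation:
LRU simulation (capacity=4):
  1. access ram: MISS. Cache (LRU->MRU): [ram]
  2. access ram: HIT. Cache (LRU->MRU): [ram]
  3. access ram: HIT. Cache (LRU->MRU): [ram]
  4. access grape: MISS. Cache (LRU->MRU): [ram grape]
  5. access grape: HIT. Cache (LRU->MRU): [ram grape]
  6. access grape: HIT. Cache (LRU->MRU): [ram grape]
  7. access hen: MISS. Cache (LRU->MRU): [ram grape hen]
  8. access hen: HIT. Cache (LRU->MRU): [ram grape hen]
  9. access hen: HIT. Cache (LRU->MRU): [ram grape hen]
  10. access yak: MISS. Cache (LRU->MRU): [ram grape hen yak]
  11. access hen: HIT. Cache (LRU->MRU): [ram grape yak hen]
  12. access hen: HIT. Cache (LRU->MRU): [ram grape yak hen]
  13. access pig: MISS, evict ram. Cache (LRU->MRU): [grape yak hen pig]
  14. access pig: HIT. Cache (LRU->MRU): [grape yak hen pig]
  15. access grape: HIT. Cache (LRU->MRU): [yak hen pig grape]
  16. access hen: HIT. Cache (LRU->MRU): [yak pig grape hen]
  17. access pig: HIT. Cache (LRU->MRU): [yak grape hen pig]
  18. access yak: HIT. Cache (LRU->MRU): [grape hen pig yak]
  19. access grape: HIT. Cache (LRU->MRU): [hen pig yak grape]
  20. access hen: HIT. Cache (LRU->MRU): [pig yak grape hen]
  21. access pig: HIT. Cache (LRU->MRU): [yak grape hen pig]
  22. access melon: MISS, evict yak. Cache (LRU->MRU): [grape hen pig melon]
  23. access grape: HIT. Cache (LRU->MRU): [hen pig melon grape]
  24. access hen: HIT. Cache (LRU->MRU): [pig melon grape hen]
  25. access ram: MISS, evict pig. Cache (LRU->MRU): [melon grape hen ram]
  26. access hen: HIT. Cache (LRU->MRU): [melon grape ram hen]
Total: 19 hits, 7 misses, 3 evictions

Hit rate = 19/26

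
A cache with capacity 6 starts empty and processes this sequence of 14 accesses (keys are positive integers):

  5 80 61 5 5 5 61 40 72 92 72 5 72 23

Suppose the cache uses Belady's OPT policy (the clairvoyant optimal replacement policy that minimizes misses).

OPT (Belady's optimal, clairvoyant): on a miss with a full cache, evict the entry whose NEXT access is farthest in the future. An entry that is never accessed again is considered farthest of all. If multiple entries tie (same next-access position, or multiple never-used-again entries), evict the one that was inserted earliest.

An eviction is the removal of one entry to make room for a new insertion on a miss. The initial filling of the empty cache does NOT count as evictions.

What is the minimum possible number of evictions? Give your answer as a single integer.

Answer: 1

Derivation:
OPT (Belady) simulation (capacity=6):
  1. access 5: MISS. Cache: [5]
  2. access 80: MISS. Cache: [5 80]
  3. access 61: MISS. Cache: [5 80 61]
  4. access 5: HIT. Next use of 5: step 5. Cache: [5 80 61]
  5. access 5: HIT. Next use of 5: step 6. Cache: [5 80 61]
  6. access 5: HIT. Next use of 5: step 12. Cache: [5 80 61]
  7. access 61: HIT. Next use of 61: never. Cache: [5 80 61]
  8. access 40: MISS. Cache: [5 80 61 40]
  9. access 72: MISS. Cache: [5 80 61 40 72]
  10. access 92: MISS. Cache: [5 80 61 40 72 92]
  11. access 72: HIT. Next use of 72: step 13. Cache: [5 80 61 40 72 92]
  12. access 5: HIT. Next use of 5: never. Cache: [5 80 61 40 72 92]
  13. access 72: HIT. Next use of 72: never. Cache: [5 80 61 40 72 92]
  14. access 23: MISS, evict 5 (next use: never). Cache: [80 61 40 72 92 23]
Total: 7 hits, 7 misses, 1 evictions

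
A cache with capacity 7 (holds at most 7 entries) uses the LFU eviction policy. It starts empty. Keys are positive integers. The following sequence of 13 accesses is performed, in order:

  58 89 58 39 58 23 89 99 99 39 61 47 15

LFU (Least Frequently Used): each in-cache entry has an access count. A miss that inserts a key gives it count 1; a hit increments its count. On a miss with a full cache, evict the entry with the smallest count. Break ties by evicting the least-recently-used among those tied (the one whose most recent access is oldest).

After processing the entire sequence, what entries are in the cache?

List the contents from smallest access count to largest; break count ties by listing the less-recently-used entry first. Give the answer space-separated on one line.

Answer: 61 47 15 89 99 39 58

Derivation:
LFU simulation (capacity=7):
  1. access 58: MISS. Cache: [58(c=1)]
  2. access 89: MISS. Cache: [58(c=1) 89(c=1)]
  3. access 58: HIT, count now 2. Cache: [89(c=1) 58(c=2)]
  4. access 39: MISS. Cache: [89(c=1) 39(c=1) 58(c=2)]
  5. access 58: HIT, count now 3. Cache: [89(c=1) 39(c=1) 58(c=3)]
  6. access 23: MISS. Cache: [89(c=1) 39(c=1) 23(c=1) 58(c=3)]
  7. access 89: HIT, count now 2. Cache: [39(c=1) 23(c=1) 89(c=2) 58(c=3)]
  8. access 99: MISS. Cache: [39(c=1) 23(c=1) 99(c=1) 89(c=2) 58(c=3)]
  9. access 99: HIT, count now 2. Cache: [39(c=1) 23(c=1) 89(c=2) 99(c=2) 58(c=3)]
  10. access 39: HIT, count now 2. Cache: [23(c=1) 89(c=2) 99(c=2) 39(c=2) 58(c=3)]
  11. access 61: MISS. Cache: [23(c=1) 61(c=1) 89(c=2) 99(c=2) 39(c=2) 58(c=3)]
  12. access 47: MISS. Cache: [23(c=1) 61(c=1) 47(c=1) 89(c=2) 99(c=2) 39(c=2) 58(c=3)]
  13. access 15: MISS, evict 23(c=1). Cache: [61(c=1) 47(c=1) 15(c=1) 89(c=2) 99(c=2) 39(c=2) 58(c=3)]
Total: 5 hits, 8 misses, 1 evictions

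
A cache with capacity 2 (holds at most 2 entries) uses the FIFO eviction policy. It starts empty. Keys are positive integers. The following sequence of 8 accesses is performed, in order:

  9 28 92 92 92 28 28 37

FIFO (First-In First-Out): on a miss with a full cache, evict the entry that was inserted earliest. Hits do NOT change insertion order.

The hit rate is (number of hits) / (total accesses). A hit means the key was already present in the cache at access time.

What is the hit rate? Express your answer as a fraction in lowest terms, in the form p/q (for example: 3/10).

FIFO simulation (capacity=2):
  1. access 9: MISS. Cache (old->new): [9]
  2. access 28: MISS. Cache (old->new): [9 28]
  3. access 92: MISS, evict 9. Cache (old->new): [28 92]
  4. access 92: HIT. Cache (old->new): [28 92]
  5. access 92: HIT. Cache (old->new): [28 92]
  6. access 28: HIT. Cache (old->new): [28 92]
  7. access 28: HIT. Cache (old->new): [28 92]
  8. access 37: MISS, evict 28. Cache (old->new): [92 37]
Total: 4 hits, 4 misses, 2 evictions

Hit rate = 4/8 = 1/2

Answer: 1/2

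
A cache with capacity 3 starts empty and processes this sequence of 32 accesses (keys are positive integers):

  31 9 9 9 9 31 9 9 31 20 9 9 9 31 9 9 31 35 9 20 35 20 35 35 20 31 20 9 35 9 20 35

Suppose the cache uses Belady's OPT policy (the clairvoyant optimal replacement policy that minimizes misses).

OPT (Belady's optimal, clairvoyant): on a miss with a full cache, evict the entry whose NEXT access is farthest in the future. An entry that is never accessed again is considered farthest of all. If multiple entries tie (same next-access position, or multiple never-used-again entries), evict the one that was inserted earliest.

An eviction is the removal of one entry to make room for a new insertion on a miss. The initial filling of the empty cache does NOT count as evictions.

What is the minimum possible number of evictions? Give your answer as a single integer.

OPT (Belady) simulation (capacity=3):
  1. access 31: MISS. Cache: [31]
  2. access 9: MISS. Cache: [31 9]
  3. access 9: HIT. Next use of 9: step 4. Cache: [31 9]
  4. access 9: HIT. Next use of 9: step 5. Cache: [31 9]
  5. access 9: HIT. Next use of 9: step 7. Cache: [31 9]
  6. access 31: HIT. Next use of 31: step 9. Cache: [31 9]
  7. access 9: HIT. Next use of 9: step 8. Cache: [31 9]
  8. access 9: HIT. Next use of 9: step 11. Cache: [31 9]
  9. access 31: HIT. Next use of 31: step 14. Cache: [31 9]
  10. access 20: MISS. Cache: [31 9 20]
  11. access 9: HIT. Next use of 9: step 12. Cache: [31 9 20]
  12. access 9: HIT. Next use of 9: step 13. Cache: [31 9 20]
  13. access 9: HIT. Next use of 9: step 15. Cache: [31 9 20]
  14. access 31: HIT. Next use of 31: step 17. Cache: [31 9 20]
  15. access 9: HIT. Next use of 9: step 16. Cache: [31 9 20]
  16. access 9: HIT. Next use of 9: step 19. Cache: [31 9 20]
  17. access 31: HIT. Next use of 31: step 26. Cache: [31 9 20]
  18. access 35: MISS, evict 31 (next use: step 26). Cache: [9 20 35]
  19. access 9: HIT. Next use of 9: step 28. Cache: [9 20 35]
  20. access 20: HIT. Next use of 20: step 22. Cache: [9 20 35]
  21. access 35: HIT. Next use of 35: step 23. Cache: [9 20 35]
  22. access 20: HIT. Next use of 20: step 25. Cache: [9 20 35]
  23. access 35: HIT. Next use of 35: step 24. Cache: [9 20 35]
  24. access 35: HIT. Next use of 35: step 29. Cache: [9 20 35]
  25. access 20: HIT. Next use of 20: step 27. Cache: [9 20 35]
  26. access 31: MISS, evict 35 (next use: step 29). Cache: [9 20 31]
  27. access 20: HIT. Next use of 20: step 31. Cache: [9 20 31]
  28. access 9: HIT. Next use of 9: step 30. Cache: [9 20 31]
  29. access 35: MISS, evict 31 (next use: never). Cache: [9 20 35]
  30. access 9: HIT. Next use of 9: never. Cache: [9 20 35]
  31. access 20: HIT. Next use of 20: never. Cache: [9 20 35]
  32. access 35: HIT. Next use of 35: never. Cache: [9 20 35]
Total: 26 hits, 6 misses, 3 evictions

Answer: 3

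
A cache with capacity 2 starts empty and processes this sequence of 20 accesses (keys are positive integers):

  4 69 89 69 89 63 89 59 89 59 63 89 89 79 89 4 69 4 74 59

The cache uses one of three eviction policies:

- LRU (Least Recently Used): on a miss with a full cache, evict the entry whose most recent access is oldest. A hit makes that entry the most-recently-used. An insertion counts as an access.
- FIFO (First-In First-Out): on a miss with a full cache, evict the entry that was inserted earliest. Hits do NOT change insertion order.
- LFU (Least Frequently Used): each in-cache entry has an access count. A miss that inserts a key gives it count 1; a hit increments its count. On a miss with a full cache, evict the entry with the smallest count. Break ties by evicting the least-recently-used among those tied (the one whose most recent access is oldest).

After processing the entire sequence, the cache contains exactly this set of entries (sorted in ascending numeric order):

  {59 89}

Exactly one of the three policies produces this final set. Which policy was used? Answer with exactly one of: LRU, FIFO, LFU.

Answer: LFU

Derivation:
Simulating under each policy and comparing final sets:
  LRU: final set = {59 74} -> differs
  FIFO: final set = {59 74} -> differs
  LFU: final set = {59 89} -> MATCHES target
Only LFU produces the target set.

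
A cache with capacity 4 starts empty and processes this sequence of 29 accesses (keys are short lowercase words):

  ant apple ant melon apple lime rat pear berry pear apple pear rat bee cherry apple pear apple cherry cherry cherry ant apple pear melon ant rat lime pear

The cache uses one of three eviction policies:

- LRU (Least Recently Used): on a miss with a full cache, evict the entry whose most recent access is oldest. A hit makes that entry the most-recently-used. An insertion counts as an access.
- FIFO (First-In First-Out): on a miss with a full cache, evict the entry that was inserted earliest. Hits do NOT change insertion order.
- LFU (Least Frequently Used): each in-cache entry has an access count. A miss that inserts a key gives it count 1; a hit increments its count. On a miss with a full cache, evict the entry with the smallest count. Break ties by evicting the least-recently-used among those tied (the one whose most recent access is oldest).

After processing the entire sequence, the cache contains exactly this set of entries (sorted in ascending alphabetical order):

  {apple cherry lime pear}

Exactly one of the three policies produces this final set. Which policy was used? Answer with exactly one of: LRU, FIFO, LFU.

Answer: LFU

Derivation:
Simulating under each policy and comparing final sets:
  LRU: final set = {ant lime pear rat} -> differs
  FIFO: final set = {lime melon pear rat} -> differs
  LFU: final set = {apple cherry lime pear} -> MATCHES target
Only LFU produces the target set.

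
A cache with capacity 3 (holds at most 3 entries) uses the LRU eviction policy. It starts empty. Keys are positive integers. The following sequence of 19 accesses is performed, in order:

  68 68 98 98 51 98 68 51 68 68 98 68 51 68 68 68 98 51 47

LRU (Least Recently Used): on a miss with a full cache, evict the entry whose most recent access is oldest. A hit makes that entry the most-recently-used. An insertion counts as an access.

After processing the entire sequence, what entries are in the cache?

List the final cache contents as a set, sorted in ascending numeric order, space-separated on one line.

LRU simulation (capacity=3):
  1. access 68: MISS. Cache (LRU->MRU): [68]
  2. access 68: HIT. Cache (LRU->MRU): [68]
  3. access 98: MISS. Cache (LRU->MRU): [68 98]
  4. access 98: HIT. Cache (LRU->MRU): [68 98]
  5. access 51: MISS. Cache (LRU->MRU): [68 98 51]
  6. access 98: HIT. Cache (LRU->MRU): [68 51 98]
  7. access 68: HIT. Cache (LRU->MRU): [51 98 68]
  8. access 51: HIT. Cache (LRU->MRU): [98 68 51]
  9. access 68: HIT. Cache (LRU->MRU): [98 51 68]
  10. access 68: HIT. Cache (LRU->MRU): [98 51 68]
  11. access 98: HIT. Cache (LRU->MRU): [51 68 98]
  12. access 68: HIT. Cache (LRU->MRU): [51 98 68]
  13. access 51: HIT. Cache (LRU->MRU): [98 68 51]
  14. access 68: HIT. Cache (LRU->MRU): [98 51 68]
  15. access 68: HIT. Cache (LRU->MRU): [98 51 68]
  16. access 68: HIT. Cache (LRU->MRU): [98 51 68]
  17. access 98: HIT. Cache (LRU->MRU): [51 68 98]
  18. access 51: HIT. Cache (LRU->MRU): [68 98 51]
  19. access 47: MISS, evict 68. Cache (LRU->MRU): [98 51 47]
Total: 15 hits, 4 misses, 1 evictions

Answer: 47 51 98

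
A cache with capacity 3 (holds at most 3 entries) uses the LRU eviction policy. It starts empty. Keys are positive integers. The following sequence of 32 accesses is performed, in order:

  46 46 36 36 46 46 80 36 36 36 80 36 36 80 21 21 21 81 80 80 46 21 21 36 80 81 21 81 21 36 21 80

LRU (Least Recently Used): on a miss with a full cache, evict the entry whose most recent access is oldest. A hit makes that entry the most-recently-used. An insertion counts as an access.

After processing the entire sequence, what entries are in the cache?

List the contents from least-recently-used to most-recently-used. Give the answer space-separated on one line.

Answer: 36 21 80

Derivation:
LRU simulation (capacity=3):
  1. access 46: MISS. Cache (LRU->MRU): [46]
  2. access 46: HIT. Cache (LRU->MRU): [46]
  3. access 36: MISS. Cache (LRU->MRU): [46 36]
  4. access 36: HIT. Cache (LRU->MRU): [46 36]
  5. access 46: HIT. Cache (LRU->MRU): [36 46]
  6. access 46: HIT. Cache (LRU->MRU): [36 46]
  7. access 80: MISS. Cache (LRU->MRU): [36 46 80]
  8. access 36: HIT. Cache (LRU->MRU): [46 80 36]
  9. access 36: HIT. Cache (LRU->MRU): [46 80 36]
  10. access 36: HIT. Cache (LRU->MRU): [46 80 36]
  11. access 80: HIT. Cache (LRU->MRU): [46 36 80]
  12. access 36: HIT. Cache (LRU->MRU): [46 80 36]
  13. access 36: HIT. Cache (LRU->MRU): [46 80 36]
  14. access 80: HIT. Cache (LRU->MRU): [46 36 80]
  15. access 21: MISS, evict 46. Cache (LRU->MRU): [36 80 21]
  16. access 21: HIT. Cache (LRU->MRU): [36 80 21]
  17. access 21: HIT. Cache (LRU->MRU): [36 80 21]
  18. access 81: MISS, evict 36. Cache (LRU->MRU): [80 21 81]
  19. access 80: HIT. Cache (LRU->MRU): [21 81 80]
  20. access 80: HIT. Cache (LRU->MRU): [21 81 80]
  21. access 46: MISS, evict 21. Cache (LRU->MRU): [81 80 46]
  22. access 21: MISS, evict 81. Cache (LRU->MRU): [80 46 21]
  23. access 21: HIT. Cache (LRU->MRU): [80 46 21]
  24. access 36: MISS, evict 80. Cache (LRU->MRU): [46 21 36]
  25. access 80: MISS, evict 46. Cache (LRU->MRU): [21 36 80]
  26. access 81: MISS, evict 21. Cache (LRU->MRU): [36 80 81]
  27. access 21: MISS, evict 36. Cache (LRU->MRU): [80 81 21]
  28. access 81: HIT. Cache (LRU->MRU): [80 21 81]
  29. access 21: HIT. Cache (LRU->MRU): [80 81 21]
  30. access 36: MISS, evict 80. Cache (LRU->MRU): [81 21 36]
  31. access 21: HIT. Cache (LRU->MRU): [81 36 21]
  32. access 80: MISS, evict 81. Cache (LRU->MRU): [36 21 80]
Total: 19 hits, 13 misses, 10 evictions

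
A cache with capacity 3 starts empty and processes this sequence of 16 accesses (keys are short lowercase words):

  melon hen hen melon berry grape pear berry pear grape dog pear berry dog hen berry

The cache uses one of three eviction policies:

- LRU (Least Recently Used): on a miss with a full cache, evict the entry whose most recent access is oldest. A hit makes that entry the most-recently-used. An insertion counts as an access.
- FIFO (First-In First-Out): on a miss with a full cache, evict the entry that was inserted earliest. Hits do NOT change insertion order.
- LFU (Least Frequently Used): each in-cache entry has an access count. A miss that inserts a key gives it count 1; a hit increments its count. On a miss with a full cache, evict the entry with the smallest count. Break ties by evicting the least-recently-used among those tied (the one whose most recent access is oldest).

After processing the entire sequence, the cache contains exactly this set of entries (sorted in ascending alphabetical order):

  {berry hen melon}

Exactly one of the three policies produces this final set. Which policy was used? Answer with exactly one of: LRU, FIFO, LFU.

Answer: LFU

Derivation:
Simulating under each policy and comparing final sets:
  LRU: final set = {berry dog hen} -> differs
  FIFO: final set = {berry dog hen} -> differs
  LFU: final set = {berry hen melon} -> MATCHES target
Only LFU produces the target set.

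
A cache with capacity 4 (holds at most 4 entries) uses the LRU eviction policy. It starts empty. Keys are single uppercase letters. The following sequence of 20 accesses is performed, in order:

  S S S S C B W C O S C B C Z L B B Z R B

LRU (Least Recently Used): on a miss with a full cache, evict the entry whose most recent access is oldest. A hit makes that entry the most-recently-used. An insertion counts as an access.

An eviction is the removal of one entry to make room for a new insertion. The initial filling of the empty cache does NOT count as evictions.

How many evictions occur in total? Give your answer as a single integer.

LRU simulation (capacity=4):
  1. access S: MISS. Cache (LRU->MRU): [S]
  2. access S: HIT. Cache (LRU->MRU): [S]
  3. access S: HIT. Cache (LRU->MRU): [S]
  4. access S: HIT. Cache (LRU->MRU): [S]
  5. access C: MISS. Cache (LRU->MRU): [S C]
  6. access B: MISS. Cache (LRU->MRU): [S C B]
  7. access W: MISS. Cache (LRU->MRU): [S C B W]
  8. access C: HIT. Cache (LRU->MRU): [S B W C]
  9. access O: MISS, evict S. Cache (LRU->MRU): [B W C O]
  10. access S: MISS, evict B. Cache (LRU->MRU): [W C O S]
  11. access C: HIT. Cache (LRU->MRU): [W O S C]
  12. access B: MISS, evict W. Cache (LRU->MRU): [O S C B]
  13. access C: HIT. Cache (LRU->MRU): [O S B C]
  14. access Z: MISS, evict O. Cache (LRU->MRU): [S B C Z]
  15. access L: MISS, evict S. Cache (LRU->MRU): [B C Z L]
  16. access B: HIT. Cache (LRU->MRU): [C Z L B]
  17. access B: HIT. Cache (LRU->MRU): [C Z L B]
  18. access Z: HIT. Cache (LRU->MRU): [C L B Z]
  19. access R: MISS, evict C. Cache (LRU->MRU): [L B Z R]
  20. access B: HIT. Cache (LRU->MRU): [L Z R B]
Total: 10 hits, 10 misses, 6 evictions

Answer: 6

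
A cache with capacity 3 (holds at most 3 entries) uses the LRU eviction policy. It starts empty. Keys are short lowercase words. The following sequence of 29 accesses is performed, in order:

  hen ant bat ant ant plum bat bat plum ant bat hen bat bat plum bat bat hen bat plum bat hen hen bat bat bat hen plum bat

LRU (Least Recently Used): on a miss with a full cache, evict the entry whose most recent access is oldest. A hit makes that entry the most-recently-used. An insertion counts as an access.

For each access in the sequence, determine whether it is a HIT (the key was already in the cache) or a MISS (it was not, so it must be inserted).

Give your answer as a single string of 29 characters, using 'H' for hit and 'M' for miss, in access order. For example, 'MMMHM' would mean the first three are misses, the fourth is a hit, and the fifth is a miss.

LRU simulation (capacity=3):
  1. access hen: MISS. Cache (LRU->MRU): [hen]
  2. access ant: MISS. Cache (LRU->MRU): [hen ant]
  3. access bat: MISS. Cache (LRU->MRU): [hen ant bat]
  4. access ant: HIT. Cache (LRU->MRU): [hen bat ant]
  5. access ant: HIT. Cache (LRU->MRU): [hen bat ant]
  6. access plum: MISS, evict hen. Cache (LRU->MRU): [bat ant plum]
  7. access bat: HIT. Cache (LRU->MRU): [ant plum bat]
  8. access bat: HIT. Cache (LRU->MRU): [ant plum bat]
  9. access plum: HIT. Cache (LRU->MRU): [ant bat plum]
  10. access ant: HIT. Cache (LRU->MRU): [bat plum ant]
  11. access bat: HIT. Cache (LRU->MRU): [plum ant bat]
  12. access hen: MISS, evict plum. Cache (LRU->MRU): [ant bat hen]
  13. access bat: HIT. Cache (LRU->MRU): [ant hen bat]
  14. access bat: HIT. Cache (LRU->MRU): [ant hen bat]
  15. access plum: MISS, evict ant. Cache (LRU->MRU): [hen bat plum]
  16. access bat: HIT. Cache (LRU->MRU): [hen plum bat]
  17. access bat: HIT. Cache (LRU->MRU): [hen plum bat]
  18. access hen: HIT. Cache (LRU->MRU): [plum bat hen]
  19. access bat: HIT. Cache (LRU->MRU): [plum hen bat]
  20. access plum: HIT. Cache (LRU->MRU): [hen bat plum]
  21. access bat: HIT. Cache (LRU->MRU): [hen plum bat]
  22. access hen: HIT. Cache (LRU->MRU): [plum bat hen]
  23. access hen: HIT. Cache (LRU->MRU): [plum bat hen]
  24. access bat: HIT. Cache (LRU->MRU): [plum hen bat]
  25. access bat: HIT. Cache (LRU->MRU): [plum hen bat]
  26. access bat: HIT. Cache (LRU->MRU): [plum hen bat]
  27. access hen: HIT. Cache (LRU->MRU): [plum bat hen]
  28. access plum: HIT. Cache (LRU->MRU): [bat hen plum]
  29. access bat: HIT. Cache (LRU->MRU): [hen plum bat]
Total: 23 hits, 6 misses, 3 evictions

Answer: MMMHHMHHHHHMHHMHHHHHHHHHHHHHH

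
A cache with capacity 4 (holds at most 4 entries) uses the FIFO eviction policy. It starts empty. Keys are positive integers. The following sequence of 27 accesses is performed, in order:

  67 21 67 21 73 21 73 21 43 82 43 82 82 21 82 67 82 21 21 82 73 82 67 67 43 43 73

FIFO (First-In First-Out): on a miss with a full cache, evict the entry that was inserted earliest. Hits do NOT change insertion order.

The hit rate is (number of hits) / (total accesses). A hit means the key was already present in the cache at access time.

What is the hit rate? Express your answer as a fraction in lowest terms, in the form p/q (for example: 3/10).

Answer: 2/3

Derivation:
FIFO simulation (capacity=4):
  1. access 67: MISS. Cache (old->new): [67]
  2. access 21: MISS. Cache (old->new): [67 21]
  3. access 67: HIT. Cache (old->new): [67 21]
  4. access 21: HIT. Cache (old->new): [67 21]
  5. access 73: MISS. Cache (old->new): [67 21 73]
  6. access 21: HIT. Cache (old->new): [67 21 73]
  7. access 73: HIT. Cache (old->new): [67 21 73]
  8. access 21: HIT. Cache (old->new): [67 21 73]
  9. access 43: MISS. Cache (old->new): [67 21 73 43]
  10. access 82: MISS, evict 67. Cache (old->new): [21 73 43 82]
  11. access 43: HIT. Cache (old->new): [21 73 43 82]
  12. access 82: HIT. Cache (old->new): [21 73 43 82]
  13. access 82: HIT. Cache (old->new): [21 73 43 82]
  14. access 21: HIT. Cache (old->new): [21 73 43 82]
  15. access 82: HIT. Cache (old->new): [21 73 43 82]
  16. access 67: MISS, evict 21. Cache (old->new): [73 43 82 67]
  17. access 82: HIT. Cache (old->new): [73 43 82 67]
  18. access 21: MISS, evict 73. Cache (old->new): [43 82 67 21]
  19. access 21: HIT. Cache (old->new): [43 82 67 21]
  20. access 82: HIT. Cache (old->new): [43 82 67 21]
  21. access 73: MISS, evict 43. Cache (old->new): [82 67 21 73]
  22. access 82: HIT. Cache (old->new): [82 67 21 73]
  23. access 67: HIT. Cache (old->new): [82 67 21 73]
  24. access 67: HIT. Cache (old->new): [82 67 21 73]
  25. access 43: MISS, evict 82. Cache (old->new): [67 21 73 43]
  26. access 43: HIT. Cache (old->new): [67 21 73 43]
  27. access 73: HIT. Cache (old->new): [67 21 73 43]
Total: 18 hits, 9 misses, 5 evictions

Hit rate = 18/27 = 2/3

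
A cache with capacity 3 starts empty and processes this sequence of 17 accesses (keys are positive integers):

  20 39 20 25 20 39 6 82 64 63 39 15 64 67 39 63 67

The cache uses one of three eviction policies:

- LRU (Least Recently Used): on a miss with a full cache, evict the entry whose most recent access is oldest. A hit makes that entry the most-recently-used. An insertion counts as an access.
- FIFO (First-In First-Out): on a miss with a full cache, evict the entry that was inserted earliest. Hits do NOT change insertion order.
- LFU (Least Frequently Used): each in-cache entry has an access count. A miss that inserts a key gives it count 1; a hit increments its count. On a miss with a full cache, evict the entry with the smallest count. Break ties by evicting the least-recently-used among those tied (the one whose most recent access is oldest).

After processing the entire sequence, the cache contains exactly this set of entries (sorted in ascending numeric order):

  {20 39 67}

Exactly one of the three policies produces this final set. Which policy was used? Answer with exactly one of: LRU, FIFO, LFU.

Simulating under each policy and comparing final sets:
  LRU: final set = {39 63 67} -> differs
  FIFO: final set = {39 63 67} -> differs
  LFU: final set = {20 39 67} -> MATCHES target
Only LFU produces the target set.

Answer: LFU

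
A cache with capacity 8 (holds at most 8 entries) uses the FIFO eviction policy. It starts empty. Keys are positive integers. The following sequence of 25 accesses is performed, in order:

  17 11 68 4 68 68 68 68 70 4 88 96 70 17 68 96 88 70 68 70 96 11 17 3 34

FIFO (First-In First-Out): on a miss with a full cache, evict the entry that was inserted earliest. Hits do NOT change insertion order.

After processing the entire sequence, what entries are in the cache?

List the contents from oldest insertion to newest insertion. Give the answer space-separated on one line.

Answer: 11 68 4 70 88 96 3 34

Derivation:
FIFO simulation (capacity=8):
  1. access 17: MISS. Cache (old->new): [17]
  2. access 11: MISS. Cache (old->new): [17 11]
  3. access 68: MISS. Cache (old->new): [17 11 68]
  4. access 4: MISS. Cache (old->new): [17 11 68 4]
  5. access 68: HIT. Cache (old->new): [17 11 68 4]
  6. access 68: HIT. Cache (old->new): [17 11 68 4]
  7. access 68: HIT. Cache (old->new): [17 11 68 4]
  8. access 68: HIT. Cache (old->new): [17 11 68 4]
  9. access 70: MISS. Cache (old->new): [17 11 68 4 70]
  10. access 4: HIT. Cache (old->new): [17 11 68 4 70]
  11. access 88: MISS. Cache (old->new): [17 11 68 4 70 88]
  12. access 96: MISS. Cache (old->new): [17 11 68 4 70 88 96]
  13. access 70: HIT. Cache (old->new): [17 11 68 4 70 88 96]
  14. access 17: HIT. Cache (old->new): [17 11 68 4 70 88 96]
  15. access 68: HIT. Cache (old->new): [17 11 68 4 70 88 96]
  16. access 96: HIT. Cache (old->new): [17 11 68 4 70 88 96]
  17. access 88: HIT. Cache (old->new): [17 11 68 4 70 88 96]
  18. access 70: HIT. Cache (old->new): [17 11 68 4 70 88 96]
  19. access 68: HIT. Cache (old->new): [17 11 68 4 70 88 96]
  20. access 70: HIT. Cache (old->new): [17 11 68 4 70 88 96]
  21. access 96: HIT. Cache (old->new): [17 11 68 4 70 88 96]
  22. access 11: HIT. Cache (old->new): [17 11 68 4 70 88 96]
  23. access 17: HIT. Cache (old->new): [17 11 68 4 70 88 96]
  24. access 3: MISS. Cache (old->new): [17 11 68 4 70 88 96 3]
  25. access 34: MISS, evict 17. Cache (old->new): [11 68 4 70 88 96 3 34]
Total: 16 hits, 9 misses, 1 evictions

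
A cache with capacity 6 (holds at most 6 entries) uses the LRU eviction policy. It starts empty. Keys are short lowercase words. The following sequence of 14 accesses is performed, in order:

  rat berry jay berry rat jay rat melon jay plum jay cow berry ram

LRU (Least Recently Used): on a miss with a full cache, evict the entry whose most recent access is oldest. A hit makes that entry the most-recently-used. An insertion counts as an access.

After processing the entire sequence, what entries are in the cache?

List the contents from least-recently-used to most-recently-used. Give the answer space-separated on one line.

LRU simulation (capacity=6):
  1. access rat: MISS. Cache (LRU->MRU): [rat]
  2. access berry: MISS. Cache (LRU->MRU): [rat berry]
  3. access jay: MISS. Cache (LRU->MRU): [rat berry jay]
  4. access berry: HIT. Cache (LRU->MRU): [rat jay berry]
  5. access rat: HIT. Cache (LRU->MRU): [jay berry rat]
  6. access jay: HIT. Cache (LRU->MRU): [berry rat jay]
  7. access rat: HIT. Cache (LRU->MRU): [berry jay rat]
  8. access melon: MISS. Cache (LRU->MRU): [berry jay rat melon]
  9. access jay: HIT. Cache (LRU->MRU): [berry rat melon jay]
  10. access plum: MISS. Cache (LRU->MRU): [berry rat melon jay plum]
  11. access jay: HIT. Cache (LRU->MRU): [berry rat melon plum jay]
  12. access cow: MISS. Cache (LRU->MRU): [berry rat melon plum jay cow]
  13. access berry: HIT. Cache (LRU->MRU): [rat melon plum jay cow berry]
  14. access ram: MISS, evict rat. Cache (LRU->MRU): [melon plum jay cow berry ram]
Total: 7 hits, 7 misses, 1 evictions

Answer: melon plum jay cow berry ram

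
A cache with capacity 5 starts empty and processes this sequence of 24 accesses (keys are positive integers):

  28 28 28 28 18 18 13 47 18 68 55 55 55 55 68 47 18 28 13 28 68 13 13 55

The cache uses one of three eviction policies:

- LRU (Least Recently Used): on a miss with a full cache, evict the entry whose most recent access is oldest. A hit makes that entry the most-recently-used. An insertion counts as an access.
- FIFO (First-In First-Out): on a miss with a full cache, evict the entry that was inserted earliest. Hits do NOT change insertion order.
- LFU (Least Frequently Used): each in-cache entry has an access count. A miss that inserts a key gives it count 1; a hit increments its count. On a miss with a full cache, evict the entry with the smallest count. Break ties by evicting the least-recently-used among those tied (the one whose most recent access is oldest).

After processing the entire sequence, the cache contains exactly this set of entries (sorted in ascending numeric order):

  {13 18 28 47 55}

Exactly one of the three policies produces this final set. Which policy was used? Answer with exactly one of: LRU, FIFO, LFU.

Simulating under each policy and comparing final sets:
  LRU: final set = {13 18 28 55 68} -> differs
  FIFO: final set = {13 28 47 55 68} -> differs
  LFU: final set = {13 18 28 47 55} -> MATCHES target
Only LFU produces the target set.

Answer: LFU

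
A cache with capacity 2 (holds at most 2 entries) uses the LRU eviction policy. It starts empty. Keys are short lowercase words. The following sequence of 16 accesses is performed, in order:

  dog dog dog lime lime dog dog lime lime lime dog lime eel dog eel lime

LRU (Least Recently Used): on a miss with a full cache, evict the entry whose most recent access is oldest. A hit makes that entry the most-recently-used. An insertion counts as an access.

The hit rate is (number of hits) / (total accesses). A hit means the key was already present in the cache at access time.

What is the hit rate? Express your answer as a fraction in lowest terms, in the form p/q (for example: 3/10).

Answer: 11/16

Derivation:
LRU simulation (capacity=2):
  1. access dog: MISS. Cache (LRU->MRU): [dog]
  2. access dog: HIT. Cache (LRU->MRU): [dog]
  3. access dog: HIT. Cache (LRU->MRU): [dog]
  4. access lime: MISS. Cache (LRU->MRU): [dog lime]
  5. access lime: HIT. Cache (LRU->MRU): [dog lime]
  6. access dog: HIT. Cache (LRU->MRU): [lime dog]
  7. access dog: HIT. Cache (LRU->MRU): [lime dog]
  8. access lime: HIT. Cache (LRU->MRU): [dog lime]
  9. access lime: HIT. Cache (LRU->MRU): [dog lime]
  10. access lime: HIT. Cache (LRU->MRU): [dog lime]
  11. access dog: HIT. Cache (LRU->MRU): [lime dog]
  12. access lime: HIT. Cache (LRU->MRU): [dog lime]
  13. access eel: MISS, evict dog. Cache (LRU->MRU): [lime eel]
  14. access dog: MISS, evict lime. Cache (LRU->MRU): [eel dog]
  15. access eel: HIT. Cache (LRU->MRU): [dog eel]
  16. access lime: MISS, evict dog. Cache (LRU->MRU): [eel lime]
Total: 11 hits, 5 misses, 3 evictions

Hit rate = 11/16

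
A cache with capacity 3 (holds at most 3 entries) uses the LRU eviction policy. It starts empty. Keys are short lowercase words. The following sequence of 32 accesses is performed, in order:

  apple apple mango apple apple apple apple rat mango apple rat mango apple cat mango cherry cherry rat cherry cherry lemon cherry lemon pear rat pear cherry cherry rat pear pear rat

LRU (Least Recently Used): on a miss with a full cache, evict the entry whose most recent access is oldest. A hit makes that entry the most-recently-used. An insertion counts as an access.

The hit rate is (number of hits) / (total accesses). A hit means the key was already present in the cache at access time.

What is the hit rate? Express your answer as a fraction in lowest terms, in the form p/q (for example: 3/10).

Answer: 11/16

Derivation:
LRU simulation (capacity=3):
  1. access apple: MISS. Cache (LRU->MRU): [apple]
  2. access apple: HIT. Cache (LRU->MRU): [apple]
  3. access mango: MISS. Cache (LRU->MRU): [apple mango]
  4. access apple: HIT. Cache (LRU->MRU): [mango apple]
  5. access apple: HIT. Cache (LRU->MRU): [mango apple]
  6. access apple: HIT. Cache (LRU->MRU): [mango apple]
  7. access apple: HIT. Cache (LRU->MRU): [mango apple]
  8. access rat: MISS. Cache (LRU->MRU): [mango apple rat]
  9. access mango: HIT. Cache (LRU->MRU): [apple rat mango]
  10. access apple: HIT. Cache (LRU->MRU): [rat mango apple]
  11. access rat: HIT. Cache (LRU->MRU): [mango apple rat]
  12. access mango: HIT. Cache (LRU->MRU): [apple rat mango]
  13. access apple: HIT. Cache (LRU->MRU): [rat mango apple]
  14. access cat: MISS, evict rat. Cache (LRU->MRU): [mango apple cat]
  15. access mango: HIT. Cache (LRU->MRU): [apple cat mango]
  16. access cherry: MISS, evict apple. Cache (LRU->MRU): [cat mango cherry]
  17. access cherry: HIT. Cache (LRU->MRU): [cat mango cherry]
  18. access rat: MISS, evict cat. Cache (LRU->MRU): [mango cherry rat]
  19. access cherry: HIT. Cache (LRU->MRU): [mango rat cherry]
  20. access cherry: HIT. Cache (LRU->MRU): [mango rat cherry]
  21. access lemon: MISS, evict mango. Cache (LRU->MRU): [rat cherry lemon]
  22. access cherry: HIT. Cache (LRU->MRU): [rat lemon cherry]
  23. access lemon: HIT. Cache (LRU->MRU): [rat cherry lemon]
  24. access pear: MISS, evict rat. Cache (LRU->MRU): [cherry lemon pear]
  25. access rat: MISS, evict cherry. Cache (LRU->MRU): [lemon pear rat]
  26. access pear: HIT. Cache (LRU->MRU): [lemon rat pear]
  27. access cherry: MISS, evict lemon. Cache (LRU->MRU): [rat pear cherry]
  28. access cherry: HIT. Cache (LRU->MRU): [rat pear cherry]
  29. access rat: HIT. Cache (LRU->MRU): [pear cherry rat]
  30. access pear: HIT. Cache (LRU->MRU): [cherry rat pear]
  31. access pear: HIT. Cache (LRU->MRU): [cherry rat pear]
  32. access rat: HIT. Cache (LRU->MRU): [cherry pear rat]
Total: 22 hits, 10 misses, 7 evictions

Hit rate = 22/32 = 11/16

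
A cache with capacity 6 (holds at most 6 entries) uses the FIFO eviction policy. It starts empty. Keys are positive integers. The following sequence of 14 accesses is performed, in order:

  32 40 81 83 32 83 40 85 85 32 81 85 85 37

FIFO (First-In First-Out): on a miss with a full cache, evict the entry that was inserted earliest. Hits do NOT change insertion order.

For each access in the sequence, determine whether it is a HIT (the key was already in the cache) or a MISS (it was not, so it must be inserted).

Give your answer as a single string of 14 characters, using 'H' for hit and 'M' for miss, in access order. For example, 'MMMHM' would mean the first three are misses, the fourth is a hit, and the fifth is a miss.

FIFO simulation (capacity=6):
  1. access 32: MISS. Cache (old->new): [32]
  2. access 40: MISS. Cache (old->new): [32 40]
  3. access 81: MISS. Cache (old->new): [32 40 81]
  4. access 83: MISS. Cache (old->new): [32 40 81 83]
  5. access 32: HIT. Cache (old->new): [32 40 81 83]
  6. access 83: HIT. Cache (old->new): [32 40 81 83]
  7. access 40: HIT. Cache (old->new): [32 40 81 83]
  8. access 85: MISS. Cache (old->new): [32 40 81 83 85]
  9. access 85: HIT. Cache (old->new): [32 40 81 83 85]
  10. access 32: HIT. Cache (old->new): [32 40 81 83 85]
  11. access 81: HIT. Cache (old->new): [32 40 81 83 85]
  12. access 85: HIT. Cache (old->new): [32 40 81 83 85]
  13. access 85: HIT. Cache (old->new): [32 40 81 83 85]
  14. access 37: MISS. Cache (old->new): [32 40 81 83 85 37]
Total: 8 hits, 6 misses, 0 evictions

Answer: MMMMHHHMHHHHHM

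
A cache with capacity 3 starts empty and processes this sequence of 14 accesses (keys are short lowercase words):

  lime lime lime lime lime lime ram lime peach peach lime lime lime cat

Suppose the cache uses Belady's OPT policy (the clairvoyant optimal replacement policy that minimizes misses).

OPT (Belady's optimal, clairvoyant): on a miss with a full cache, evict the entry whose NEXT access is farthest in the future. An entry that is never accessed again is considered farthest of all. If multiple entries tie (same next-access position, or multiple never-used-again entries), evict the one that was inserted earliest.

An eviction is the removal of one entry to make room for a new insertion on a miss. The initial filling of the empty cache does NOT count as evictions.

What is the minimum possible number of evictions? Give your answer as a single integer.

OPT (Belady) simulation (capacity=3):
  1. access lime: MISS. Cache: [lime]
  2. access lime: HIT. Next use of lime: step 3. Cache: [lime]
  3. access lime: HIT. Next use of lime: step 4. Cache: [lime]
  4. access lime: HIT. Next use of lime: step 5. Cache: [lime]
  5. access lime: HIT. Next use of lime: step 6. Cache: [lime]
  6. access lime: HIT. Next use of lime: step 8. Cache: [lime]
  7. access ram: MISS. Cache: [lime ram]
  8. access lime: HIT. Next use of lime: step 11. Cache: [lime ram]
  9. access peach: MISS. Cache: [lime ram peach]
  10. access peach: HIT. Next use of peach: never. Cache: [lime ram peach]
  11. access lime: HIT. Next use of lime: step 12. Cache: [lime ram peach]
  12. access lime: HIT. Next use of lime: step 13. Cache: [lime ram peach]
  13. access lime: HIT. Next use of lime: never. Cache: [lime ram peach]
  14. access cat: MISS, evict lime (next use: never). Cache: [ram peach cat]
Total: 10 hits, 4 misses, 1 evictions

Answer: 1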